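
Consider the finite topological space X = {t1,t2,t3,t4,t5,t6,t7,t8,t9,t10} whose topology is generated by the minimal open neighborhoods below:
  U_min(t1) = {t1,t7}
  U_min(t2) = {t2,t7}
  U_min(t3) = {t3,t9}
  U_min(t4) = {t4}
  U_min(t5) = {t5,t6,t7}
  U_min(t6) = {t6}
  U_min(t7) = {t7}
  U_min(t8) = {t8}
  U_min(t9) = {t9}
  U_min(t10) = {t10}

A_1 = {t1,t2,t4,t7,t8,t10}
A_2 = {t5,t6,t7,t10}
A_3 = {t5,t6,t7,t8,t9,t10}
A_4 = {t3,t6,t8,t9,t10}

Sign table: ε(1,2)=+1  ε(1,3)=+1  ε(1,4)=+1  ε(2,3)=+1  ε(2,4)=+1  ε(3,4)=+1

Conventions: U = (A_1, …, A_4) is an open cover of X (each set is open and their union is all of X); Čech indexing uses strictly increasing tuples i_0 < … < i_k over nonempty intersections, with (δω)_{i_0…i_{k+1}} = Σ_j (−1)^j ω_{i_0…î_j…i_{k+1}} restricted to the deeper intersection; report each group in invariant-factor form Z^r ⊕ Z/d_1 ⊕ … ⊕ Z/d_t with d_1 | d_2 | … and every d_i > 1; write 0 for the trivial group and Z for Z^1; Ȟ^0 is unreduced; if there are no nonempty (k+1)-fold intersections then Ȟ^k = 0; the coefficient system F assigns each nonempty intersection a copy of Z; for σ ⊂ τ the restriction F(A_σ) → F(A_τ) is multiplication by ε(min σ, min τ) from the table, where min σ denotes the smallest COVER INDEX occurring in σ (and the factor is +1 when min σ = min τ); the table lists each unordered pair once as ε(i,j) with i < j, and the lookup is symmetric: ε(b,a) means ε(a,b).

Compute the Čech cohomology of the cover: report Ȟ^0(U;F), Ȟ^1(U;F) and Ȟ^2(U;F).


Ȟ^0 ≅ Z, Ȟ^1 ≅ 0 and Ȟ^2 ≅ 0

nerve simplices:
  A12={t7,t10} A13={t7,t8,t10} A14={t8,t10} A23={t5,t6,t7,t10} A24={t6,t10} A34={t6,t8,t9,t10}
  A123={t7,t10} A124={t10} A134={t8,t10} A234={t6,t10}
  A1234={t10}
C dims 4,6,4,1; δ0: rk 3, SNF 1^3; δ1: rk 3, SNF 1^3; δ2: rk 1, SNF 1^1
degree 0: 4−3−0 = 1 → Ȟ^0 ≅ Z
degree 1: 6−3−3 = 0 → Ȟ^1 ≅ 0
degree 2: 4−1−3 = 0 → Ȟ^2 ≅ 0


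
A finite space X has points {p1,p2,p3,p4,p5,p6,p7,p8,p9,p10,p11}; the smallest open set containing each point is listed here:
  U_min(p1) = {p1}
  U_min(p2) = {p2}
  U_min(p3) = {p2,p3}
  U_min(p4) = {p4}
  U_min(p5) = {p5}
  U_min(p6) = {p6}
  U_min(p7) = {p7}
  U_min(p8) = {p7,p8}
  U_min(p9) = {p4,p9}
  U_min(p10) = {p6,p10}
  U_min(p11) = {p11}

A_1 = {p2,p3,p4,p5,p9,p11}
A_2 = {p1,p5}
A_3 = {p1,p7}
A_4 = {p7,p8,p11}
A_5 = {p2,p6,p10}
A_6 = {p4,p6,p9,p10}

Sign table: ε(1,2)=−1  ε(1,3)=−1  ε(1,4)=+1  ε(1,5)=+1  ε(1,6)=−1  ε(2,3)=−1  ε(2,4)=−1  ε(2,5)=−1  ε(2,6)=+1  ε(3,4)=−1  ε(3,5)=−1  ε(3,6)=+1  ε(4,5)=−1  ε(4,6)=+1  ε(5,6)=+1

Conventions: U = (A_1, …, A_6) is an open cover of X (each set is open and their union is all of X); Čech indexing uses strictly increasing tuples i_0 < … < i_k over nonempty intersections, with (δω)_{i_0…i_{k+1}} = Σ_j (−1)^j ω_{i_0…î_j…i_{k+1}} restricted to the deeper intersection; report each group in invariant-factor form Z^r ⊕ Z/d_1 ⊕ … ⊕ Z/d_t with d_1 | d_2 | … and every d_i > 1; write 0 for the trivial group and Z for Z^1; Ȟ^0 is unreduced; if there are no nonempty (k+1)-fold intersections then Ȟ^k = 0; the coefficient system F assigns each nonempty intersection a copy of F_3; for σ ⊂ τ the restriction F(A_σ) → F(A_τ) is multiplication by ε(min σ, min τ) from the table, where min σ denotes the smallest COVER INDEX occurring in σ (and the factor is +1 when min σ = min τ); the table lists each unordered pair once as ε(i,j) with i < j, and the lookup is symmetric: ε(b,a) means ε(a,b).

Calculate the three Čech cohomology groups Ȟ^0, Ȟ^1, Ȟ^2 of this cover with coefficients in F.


intersection data:
  A12={p5} A14={p11} A15={p2} A16={p4,p9} A23={p1} A34={p7} A56={p6,p10}
C dims 6,7; δ0: rk_F3 6
Ȟ^0 = (6 − 6) − 0 = 0, so Ȟ^0 ≅ 0
Ȟ^1 = (7 − 0) − 6 = 1, so Ȟ^1 ≅ Z/3
Ȟ^2 = (0 − 0) − 0 = 0, so Ȟ^2 ≅ 0

Ȟ^0 ≅ 0; Ȟ^1 ≅ Z/3; Ȟ^2 ≅ 0


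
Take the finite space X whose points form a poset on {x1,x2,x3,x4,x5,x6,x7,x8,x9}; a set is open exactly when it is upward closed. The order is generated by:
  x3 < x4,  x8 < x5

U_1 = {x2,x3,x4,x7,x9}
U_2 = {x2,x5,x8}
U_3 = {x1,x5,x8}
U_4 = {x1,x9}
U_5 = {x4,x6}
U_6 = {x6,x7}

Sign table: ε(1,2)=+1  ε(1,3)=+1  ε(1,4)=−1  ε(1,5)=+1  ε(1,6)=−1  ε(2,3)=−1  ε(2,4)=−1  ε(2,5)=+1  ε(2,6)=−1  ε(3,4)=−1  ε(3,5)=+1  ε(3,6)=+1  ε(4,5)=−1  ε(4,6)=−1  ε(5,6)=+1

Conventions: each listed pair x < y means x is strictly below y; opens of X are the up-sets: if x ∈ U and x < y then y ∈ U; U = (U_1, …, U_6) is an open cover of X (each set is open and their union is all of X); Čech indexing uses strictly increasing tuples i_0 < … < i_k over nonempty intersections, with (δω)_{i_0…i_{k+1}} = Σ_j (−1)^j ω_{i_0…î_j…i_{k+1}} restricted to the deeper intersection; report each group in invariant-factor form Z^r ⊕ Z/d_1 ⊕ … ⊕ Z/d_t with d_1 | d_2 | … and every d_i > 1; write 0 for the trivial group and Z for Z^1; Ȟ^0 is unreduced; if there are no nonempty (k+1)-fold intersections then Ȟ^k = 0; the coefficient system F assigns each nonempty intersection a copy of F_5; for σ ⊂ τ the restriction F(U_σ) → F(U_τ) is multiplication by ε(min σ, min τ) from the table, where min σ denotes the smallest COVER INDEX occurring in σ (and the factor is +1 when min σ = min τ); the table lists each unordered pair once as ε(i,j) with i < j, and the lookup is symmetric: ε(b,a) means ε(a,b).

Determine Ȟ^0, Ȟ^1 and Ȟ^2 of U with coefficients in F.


Ȟ^0 = 0, Ȟ^1 = Z/5, Ȟ^2 = 0

nonempty overlaps:
  U12={x2} U14={x9} U15={x4} U16={x7} U23={x5,x8} U34={x1} U56={x6}
C dims 6,7; δ0: rk_F5 6
degree 0: 6−6−0 = 0 → Ȟ^0 ≅ 0
degree 1: 7−0−6 = 1 → Ȟ^1 ≅ Z/5
degree 2: 0−0−0 = 0 → Ȟ^2 ≅ 0


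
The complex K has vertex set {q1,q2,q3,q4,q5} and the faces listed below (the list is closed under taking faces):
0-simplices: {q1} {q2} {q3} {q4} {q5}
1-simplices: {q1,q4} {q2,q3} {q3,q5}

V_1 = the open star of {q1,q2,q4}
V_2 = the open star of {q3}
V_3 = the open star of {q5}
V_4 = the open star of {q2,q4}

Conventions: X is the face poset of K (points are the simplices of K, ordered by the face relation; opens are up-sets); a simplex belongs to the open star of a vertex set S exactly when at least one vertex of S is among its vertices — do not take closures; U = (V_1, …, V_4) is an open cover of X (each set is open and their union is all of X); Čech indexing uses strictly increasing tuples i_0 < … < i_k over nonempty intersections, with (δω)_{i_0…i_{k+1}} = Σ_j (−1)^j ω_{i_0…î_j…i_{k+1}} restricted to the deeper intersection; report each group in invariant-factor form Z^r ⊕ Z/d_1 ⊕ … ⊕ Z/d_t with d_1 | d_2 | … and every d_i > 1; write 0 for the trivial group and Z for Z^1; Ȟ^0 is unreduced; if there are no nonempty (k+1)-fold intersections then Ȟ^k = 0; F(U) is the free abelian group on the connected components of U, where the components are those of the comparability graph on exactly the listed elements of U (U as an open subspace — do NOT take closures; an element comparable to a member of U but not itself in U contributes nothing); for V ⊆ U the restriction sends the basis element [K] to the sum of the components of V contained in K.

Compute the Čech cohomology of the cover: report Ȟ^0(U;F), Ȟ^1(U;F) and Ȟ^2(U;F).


nonempty overlaps:
  V1={{q1},{q2},{q4},{q1,q4},{q2,q3}} V2={{q3},{q2,q3},{q3,q5}} V3={{q5},{q3,q5}} V4={{q2},{q4},{q1,q4},{q2,q3}}
  V12={{q2,q3}} V14={{q2},{q4},{q1,q4},{q2,q3}} V23={{q3,q5}} V24={{q2,q3}}
  V124={{q2,q3}}
components per intersection:
  V1: {{q1},{q4},{q1,q4}} {{q2},{q2,q3}}
  V2: {{q3},{q2,q3},{q3,q5}}
  V3: {{q5},{q3,q5}}
  V4: {{q2},{q2,q3}} {{q4},{q1,q4}}
  V12: {{q2,q3}}
  V14: {{q2},{q2,q3}} {{q4},{q1,q4}}
  V23: {{q3,q5}}
  V24: {{q2,q3}}
  V124: {{q2,q3}}
C dims 6,5,1; δ0: rk 4, SNF 1^4; δ1: rk 1, SNF 1^1
degree 0: 6−4−0 = 2 → Ȟ^0 ≅ Z^2
degree 1: 5−1−4 = 0 → Ȟ^1 ≅ 0
degree 2: 1−0−1 = 0 → Ȟ^2 ≅ 0

Ȟ^0 ≅ Z^2, Ȟ^1 ≅ 0 and Ȟ^2 ≅ 0


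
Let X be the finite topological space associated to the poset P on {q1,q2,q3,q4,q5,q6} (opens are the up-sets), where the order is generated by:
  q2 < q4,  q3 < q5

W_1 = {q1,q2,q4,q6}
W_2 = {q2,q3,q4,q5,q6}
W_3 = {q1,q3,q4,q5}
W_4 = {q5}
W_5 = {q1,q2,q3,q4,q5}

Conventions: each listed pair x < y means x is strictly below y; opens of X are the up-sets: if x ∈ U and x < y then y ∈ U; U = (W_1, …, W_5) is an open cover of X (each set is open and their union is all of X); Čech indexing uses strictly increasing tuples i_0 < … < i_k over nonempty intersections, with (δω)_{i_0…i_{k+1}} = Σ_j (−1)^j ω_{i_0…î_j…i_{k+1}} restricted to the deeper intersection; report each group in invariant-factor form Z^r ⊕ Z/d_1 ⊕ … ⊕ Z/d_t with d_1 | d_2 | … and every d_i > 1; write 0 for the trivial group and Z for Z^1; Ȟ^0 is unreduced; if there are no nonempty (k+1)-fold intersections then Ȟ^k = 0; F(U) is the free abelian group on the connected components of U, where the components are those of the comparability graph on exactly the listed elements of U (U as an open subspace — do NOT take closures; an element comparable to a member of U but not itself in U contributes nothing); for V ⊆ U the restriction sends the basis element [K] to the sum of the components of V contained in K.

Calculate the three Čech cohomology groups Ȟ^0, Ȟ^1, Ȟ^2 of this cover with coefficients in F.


Ȟ^0 ≅ Z^4,  Ȟ^1 ≅ 0,  Ȟ^2 ≅ 0

cover nerve:
  W12={q2,q4,q6} W13={q1,q4} W15={q1,q2,q4} W23={q3,q4,q5} W24={q5} W25={q2,q3,q4,q5} W34={q5} W35={q1,q3,q4,q5} W45={q5}
  W123={q4} W125={q2,q4} W135={q1,q4} W234={q5} W235={q3,q4,q5} W245={q5} W345={q5}
  W1235={q4} W2345={q5}
components per intersection:
  W1: {q1} {q2,q4} {q6}
  W2: {q2,q4} {q3,q5} {q6}
  W3: {q1} {q3,q5} {q4}
  W4: {q5}
  W5: {q1} {q2,q4} {q3,q5}
  W12: {q2,q4} {q6}
  W13: {q1} {q4}
  W15: {q1} {q2,q4}
  W23: {q3,q5} {q4}
  W24: {q5}
  W25: {q2,q4} {q3,q5}
  W34: {q5}
  W35: {q1} {q3,q5} {q4}
  W45: {q5}
  W123: {q4}
  W125: {q2,q4}
  W135: {q1} {q4}
  W234: {q5}
  W235: {q3,q5} {q4}
  W245: {q5}
  W345: {q5}
  W1235: {q4}
  W2345: {q5}
C dims 13,16,9,2; δ0: rk 9, SNF 1^9; δ1: rk 7, SNF 1^7; δ2: rk 2, SNF 1^2
Ȟ^0: (13−9)−0=4 ⇒ Z^4
Ȟ^1: (16−7)−9=0 ⇒ 0
Ȟ^2: (9−2)−7=0 ⇒ 0


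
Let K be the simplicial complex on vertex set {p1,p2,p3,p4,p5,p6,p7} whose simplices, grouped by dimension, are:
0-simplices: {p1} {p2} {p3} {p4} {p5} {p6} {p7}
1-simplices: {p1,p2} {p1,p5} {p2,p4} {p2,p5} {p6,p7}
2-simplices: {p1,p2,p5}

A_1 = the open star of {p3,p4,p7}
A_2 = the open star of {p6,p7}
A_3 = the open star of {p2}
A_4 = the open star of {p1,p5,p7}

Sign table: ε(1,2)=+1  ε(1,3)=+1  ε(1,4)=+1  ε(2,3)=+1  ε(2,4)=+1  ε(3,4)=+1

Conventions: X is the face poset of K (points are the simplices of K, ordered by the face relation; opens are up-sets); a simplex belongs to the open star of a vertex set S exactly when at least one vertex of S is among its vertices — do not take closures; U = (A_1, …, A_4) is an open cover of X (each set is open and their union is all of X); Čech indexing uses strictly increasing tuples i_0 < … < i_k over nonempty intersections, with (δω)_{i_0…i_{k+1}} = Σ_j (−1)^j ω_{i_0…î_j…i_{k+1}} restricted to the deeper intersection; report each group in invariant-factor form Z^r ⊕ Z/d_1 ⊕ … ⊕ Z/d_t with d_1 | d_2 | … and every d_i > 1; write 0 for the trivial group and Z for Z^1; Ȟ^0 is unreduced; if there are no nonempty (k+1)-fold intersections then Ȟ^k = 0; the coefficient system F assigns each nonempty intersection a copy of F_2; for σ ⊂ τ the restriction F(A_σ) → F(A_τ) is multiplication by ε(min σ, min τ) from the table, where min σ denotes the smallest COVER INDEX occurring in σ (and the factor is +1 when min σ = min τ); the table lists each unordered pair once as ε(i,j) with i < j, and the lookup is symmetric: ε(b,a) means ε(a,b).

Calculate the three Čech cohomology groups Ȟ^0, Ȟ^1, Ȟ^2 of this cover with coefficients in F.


nerve of the cover:
  A1={{p3},{p4},{p7},{p2,p4},{p6,p7}} A2={{p6},{p7},{p6,p7}} A3={{p2},{p1,p2},{p2,p4},{p2,p5},{p1,p2,p5}} A4={{p1},{p5},{p7},{p1,p2},{p1,p5},{p2,p5},{p6,p7},{p1,p2,p5}}
  A12={{p7},{p6,p7}} A13={{p2,p4}} A14={{p7},{p6,p7}} A24={{p7},{p6,p7}} A34={{p1,p2},{p2,p5},{p1,p2,p5}}
  A124={{p7},{p6,p7}}
C dims 4,5,1; δ0: rk_F2 3; δ1: rk_F2 1
Ȟ^0 = (4 − 3) − 0 = 1, so Ȟ^0 ≅ Z/2
Ȟ^1 = (5 − 1) − 3 = 1, so Ȟ^1 ≅ Z/2
Ȟ^2 = (1 − 0) − 1 = 0, so Ȟ^2 ≅ 0

Ȟ^0(U;F) ≅ Z/2, Ȟ^1(U;F) ≅ Z/2 and Ȟ^2(U;F) ≅ 0


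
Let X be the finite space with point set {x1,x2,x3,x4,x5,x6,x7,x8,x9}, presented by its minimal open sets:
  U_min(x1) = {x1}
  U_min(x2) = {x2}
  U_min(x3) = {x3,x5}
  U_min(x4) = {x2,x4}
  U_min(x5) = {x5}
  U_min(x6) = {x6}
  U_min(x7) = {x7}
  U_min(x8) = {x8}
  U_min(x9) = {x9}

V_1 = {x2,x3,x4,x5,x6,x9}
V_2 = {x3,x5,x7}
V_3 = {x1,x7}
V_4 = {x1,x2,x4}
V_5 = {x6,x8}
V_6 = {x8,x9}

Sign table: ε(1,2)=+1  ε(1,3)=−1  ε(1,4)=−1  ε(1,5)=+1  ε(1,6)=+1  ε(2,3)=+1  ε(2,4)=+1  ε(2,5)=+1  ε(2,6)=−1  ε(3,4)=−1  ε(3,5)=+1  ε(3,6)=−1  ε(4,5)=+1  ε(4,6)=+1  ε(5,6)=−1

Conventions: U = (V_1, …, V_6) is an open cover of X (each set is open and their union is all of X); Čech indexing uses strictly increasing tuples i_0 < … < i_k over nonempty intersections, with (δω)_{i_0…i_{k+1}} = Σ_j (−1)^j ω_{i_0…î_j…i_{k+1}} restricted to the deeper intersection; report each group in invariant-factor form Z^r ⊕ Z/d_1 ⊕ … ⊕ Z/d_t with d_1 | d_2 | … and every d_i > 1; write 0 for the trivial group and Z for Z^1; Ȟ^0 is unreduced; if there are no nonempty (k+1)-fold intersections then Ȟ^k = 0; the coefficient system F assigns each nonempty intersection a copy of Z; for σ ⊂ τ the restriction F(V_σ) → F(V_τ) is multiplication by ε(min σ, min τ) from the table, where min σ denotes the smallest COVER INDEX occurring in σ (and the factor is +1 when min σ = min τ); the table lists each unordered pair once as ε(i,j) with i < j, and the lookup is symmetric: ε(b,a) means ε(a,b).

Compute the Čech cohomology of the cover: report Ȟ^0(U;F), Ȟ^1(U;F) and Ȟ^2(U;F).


nonempty intersections:
  V12={x3,x5} V14={x2,x4} V15={x6} V16={x9} V23={x7} V34={x1} V56={x8}
C dims 6,7; δ0: rk 6, SNF 1^5·2
Ȟ^0: (6−6)−0=0 ⇒ 0
Ȟ^1: (7−0)−6=1 plus torsion [2] ⇒ Z ⊕ Z/2
Ȟ^2: (0−0)−0=0 ⇒ 0

Ȟ^0 = 0; Ȟ^1 = Z ⊕ Z/2; Ȟ^2 = 0


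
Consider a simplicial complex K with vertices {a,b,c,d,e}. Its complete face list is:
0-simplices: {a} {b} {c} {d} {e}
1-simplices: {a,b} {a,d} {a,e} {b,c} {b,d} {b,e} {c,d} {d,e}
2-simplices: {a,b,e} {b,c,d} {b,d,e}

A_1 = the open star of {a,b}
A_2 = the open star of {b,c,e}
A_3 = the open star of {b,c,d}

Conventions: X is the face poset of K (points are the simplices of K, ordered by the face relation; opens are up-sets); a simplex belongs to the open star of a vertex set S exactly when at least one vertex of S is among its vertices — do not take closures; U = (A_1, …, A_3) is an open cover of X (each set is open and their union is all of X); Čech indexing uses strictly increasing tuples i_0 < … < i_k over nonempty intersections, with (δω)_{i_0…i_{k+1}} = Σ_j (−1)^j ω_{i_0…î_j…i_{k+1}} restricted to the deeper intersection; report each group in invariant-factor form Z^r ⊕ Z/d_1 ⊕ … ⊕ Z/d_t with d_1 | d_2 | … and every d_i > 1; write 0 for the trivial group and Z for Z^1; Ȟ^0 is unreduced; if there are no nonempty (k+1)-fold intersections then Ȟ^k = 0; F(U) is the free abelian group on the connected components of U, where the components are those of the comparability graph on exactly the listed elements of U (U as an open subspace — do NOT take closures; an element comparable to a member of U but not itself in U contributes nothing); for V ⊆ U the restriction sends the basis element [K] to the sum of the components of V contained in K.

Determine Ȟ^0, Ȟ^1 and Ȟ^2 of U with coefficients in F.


intersection data:
  A1={{a},{b},{a,b},{a,d},{a,e},{b,c},{b,d},{b,e},{a,b,e},{b,c,d},{b,d,e}} A2={{b},{c},{e},{a,b},{a,e},{b,c},{b,d},{b,e},{c,d},{d,e},{a,b,e},{b,c,d},{b,d,e}} A3={{b},{c},{d},{a,b},{a,d},{b,c},{b,d},{b,e},{c,d},{d,e},{a,b,e},{b,c,d},{b,d,e}}
  A12={{b},{a,b},{a,e},{b,c},{b,d},{b,e},{a,b,e},{b,c,d},{b,d,e}} A13={{b},{a,b},{a,d},{b,c},{b,d},{b,e},{a,b,e},{b,c,d},{b,d,e}} A23={{b},{c},{a,b},{b,c},{b,d},{b,e},{c,d},{d,e},{a,b,e},{b,c,d},{b,d,e}}
  A123={{b},{a,b},{b,c},{b,d},{b,e},{a,b,e},{b,c,d},{b,d,e}}
components per intersection:
  A1: {{a},{b},{a,b},{a,d},{a,e},{b,c},{b,d},{b,e},{a,b,e},{b,c,d},{b,d,e}}
  A2: {{b},{c},{e},{a,b},{a,e},{b,c},{b,d},{b,e},{c,d},{d,e},{a,b,e},{b,c,d},{b,d,e}}
  A3: {{b},{c},{d},{a,b},{a,d},{b,c},{b,d},{b,e},{c,d},{d,e},{a,b,e},{b,c,d},{b,d,e}}
  A12: {{b},{a,b},{a,e},{b,c},{b,d},{b,e},{a,b,e},{b,c,d},{b,d,e}}
  A13: {{b},{a,b},{b,c},{b,d},{b,e},{a,b,e},{b,c,d},{b,d,e}} {{a,d}}
  A23: {{b},{c},{a,b},{b,c},{b,d},{b,e},{c,d},{d,e},{a,b,e},{b,c,d},{b,d,e}}
  A123: {{b},{a,b},{b,c},{b,d},{b,e},{a,b,e},{b,c,d},{b,d,e}}
C dims 3,4,1; δ0: rk 2, SNF 1^2; δ1: rk 1, SNF 1^1
Ȟ^0 = (3 − 2) − 0 = 1, so Ȟ^0 ≅ Z
Ȟ^1 = (4 − 1) − 2 = 1, so Ȟ^1 ≅ Z
Ȟ^2 = (1 − 0) − 1 = 0, so Ȟ^2 ≅ 0

Ȟ^0 ≅ Z; Ȟ^1 ≅ Z; Ȟ^2 ≅ 0


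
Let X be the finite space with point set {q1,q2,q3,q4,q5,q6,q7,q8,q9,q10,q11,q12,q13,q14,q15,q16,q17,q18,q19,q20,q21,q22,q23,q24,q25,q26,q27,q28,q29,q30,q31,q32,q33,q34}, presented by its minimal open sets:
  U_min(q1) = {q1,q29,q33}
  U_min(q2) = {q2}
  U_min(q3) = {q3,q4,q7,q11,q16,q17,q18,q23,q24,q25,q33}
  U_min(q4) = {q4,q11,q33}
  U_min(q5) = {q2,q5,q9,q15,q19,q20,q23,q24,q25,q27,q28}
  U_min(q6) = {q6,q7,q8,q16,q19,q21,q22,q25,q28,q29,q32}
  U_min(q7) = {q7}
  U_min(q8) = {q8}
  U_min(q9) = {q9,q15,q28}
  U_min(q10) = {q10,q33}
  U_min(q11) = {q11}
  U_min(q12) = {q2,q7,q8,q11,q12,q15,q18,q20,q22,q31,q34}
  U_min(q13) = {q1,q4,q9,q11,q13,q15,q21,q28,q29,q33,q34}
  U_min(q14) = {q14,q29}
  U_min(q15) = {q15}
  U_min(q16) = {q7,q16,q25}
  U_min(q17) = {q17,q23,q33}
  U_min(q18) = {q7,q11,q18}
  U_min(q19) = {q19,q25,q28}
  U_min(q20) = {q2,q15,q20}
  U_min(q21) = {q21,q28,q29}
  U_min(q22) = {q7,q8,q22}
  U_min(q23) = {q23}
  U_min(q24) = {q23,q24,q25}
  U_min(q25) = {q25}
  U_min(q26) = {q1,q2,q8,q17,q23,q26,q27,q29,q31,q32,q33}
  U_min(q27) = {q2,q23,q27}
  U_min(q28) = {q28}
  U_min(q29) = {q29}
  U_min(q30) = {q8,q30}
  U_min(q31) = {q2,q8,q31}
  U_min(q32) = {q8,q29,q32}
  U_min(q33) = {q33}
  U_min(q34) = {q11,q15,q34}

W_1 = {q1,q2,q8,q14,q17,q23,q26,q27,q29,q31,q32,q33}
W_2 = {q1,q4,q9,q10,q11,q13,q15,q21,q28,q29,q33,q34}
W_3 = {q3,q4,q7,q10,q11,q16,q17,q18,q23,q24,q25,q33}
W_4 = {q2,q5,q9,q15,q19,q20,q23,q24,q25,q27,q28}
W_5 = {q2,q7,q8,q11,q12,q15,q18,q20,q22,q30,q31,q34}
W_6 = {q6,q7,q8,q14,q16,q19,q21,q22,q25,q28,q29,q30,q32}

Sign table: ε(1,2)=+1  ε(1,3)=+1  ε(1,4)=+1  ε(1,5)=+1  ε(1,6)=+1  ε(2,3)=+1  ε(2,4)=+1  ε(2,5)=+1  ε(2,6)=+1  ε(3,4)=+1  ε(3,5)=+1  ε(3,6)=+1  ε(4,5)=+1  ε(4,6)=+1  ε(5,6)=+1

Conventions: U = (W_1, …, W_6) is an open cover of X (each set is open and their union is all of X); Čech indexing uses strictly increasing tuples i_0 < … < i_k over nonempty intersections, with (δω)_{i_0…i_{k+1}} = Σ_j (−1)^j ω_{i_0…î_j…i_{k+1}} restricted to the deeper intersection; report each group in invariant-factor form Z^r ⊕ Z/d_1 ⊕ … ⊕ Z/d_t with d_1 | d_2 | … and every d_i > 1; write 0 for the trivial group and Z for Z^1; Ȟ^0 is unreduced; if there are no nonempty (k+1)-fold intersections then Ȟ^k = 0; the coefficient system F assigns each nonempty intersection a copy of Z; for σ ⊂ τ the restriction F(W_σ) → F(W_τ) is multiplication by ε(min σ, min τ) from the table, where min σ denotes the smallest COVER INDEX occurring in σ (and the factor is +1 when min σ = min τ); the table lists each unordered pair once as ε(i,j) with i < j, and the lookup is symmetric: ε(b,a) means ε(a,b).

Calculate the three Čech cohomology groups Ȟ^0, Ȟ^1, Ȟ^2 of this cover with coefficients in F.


Ȟ^0 = Z; Ȟ^1 = 0; Ȟ^2 = Z/2

nonempty intersections:
  W12={q1,q29,q33} W13={q17,q23,q33} W14={q2,q23,q27} W15={q2,q8,q31} W16={q8,q14,q29,q32} W23={q4,q10,q11,q33} W24={q9,q15,q28} W25={q11,q15,q34} W26={q21,q28,q29} W34={q23,q24,q25} W35={q7,q11,q18} W36={q7,q16,q25} W45={q2,q15,q20} W46={q19,q25,q28} W56={q7,q8,q22,q30}
  W123={q33} W126={q29} W134={q23} W145={q2} W156={q8} W235={q11} W245={q15} W246={q28} W346={q25} W356={q7}
C dims 6,15,10; δ0: rk 5, SNF 1^5; δ1: rk 10, SNF 1^9·2
Ȟ^0: (6−5)−0=1 ⇒ Z
Ȟ^1: (15−10)−5=0 ⇒ 0
Ȟ^2: (10−0)−10=0 plus torsion [2] ⇒ Z/2


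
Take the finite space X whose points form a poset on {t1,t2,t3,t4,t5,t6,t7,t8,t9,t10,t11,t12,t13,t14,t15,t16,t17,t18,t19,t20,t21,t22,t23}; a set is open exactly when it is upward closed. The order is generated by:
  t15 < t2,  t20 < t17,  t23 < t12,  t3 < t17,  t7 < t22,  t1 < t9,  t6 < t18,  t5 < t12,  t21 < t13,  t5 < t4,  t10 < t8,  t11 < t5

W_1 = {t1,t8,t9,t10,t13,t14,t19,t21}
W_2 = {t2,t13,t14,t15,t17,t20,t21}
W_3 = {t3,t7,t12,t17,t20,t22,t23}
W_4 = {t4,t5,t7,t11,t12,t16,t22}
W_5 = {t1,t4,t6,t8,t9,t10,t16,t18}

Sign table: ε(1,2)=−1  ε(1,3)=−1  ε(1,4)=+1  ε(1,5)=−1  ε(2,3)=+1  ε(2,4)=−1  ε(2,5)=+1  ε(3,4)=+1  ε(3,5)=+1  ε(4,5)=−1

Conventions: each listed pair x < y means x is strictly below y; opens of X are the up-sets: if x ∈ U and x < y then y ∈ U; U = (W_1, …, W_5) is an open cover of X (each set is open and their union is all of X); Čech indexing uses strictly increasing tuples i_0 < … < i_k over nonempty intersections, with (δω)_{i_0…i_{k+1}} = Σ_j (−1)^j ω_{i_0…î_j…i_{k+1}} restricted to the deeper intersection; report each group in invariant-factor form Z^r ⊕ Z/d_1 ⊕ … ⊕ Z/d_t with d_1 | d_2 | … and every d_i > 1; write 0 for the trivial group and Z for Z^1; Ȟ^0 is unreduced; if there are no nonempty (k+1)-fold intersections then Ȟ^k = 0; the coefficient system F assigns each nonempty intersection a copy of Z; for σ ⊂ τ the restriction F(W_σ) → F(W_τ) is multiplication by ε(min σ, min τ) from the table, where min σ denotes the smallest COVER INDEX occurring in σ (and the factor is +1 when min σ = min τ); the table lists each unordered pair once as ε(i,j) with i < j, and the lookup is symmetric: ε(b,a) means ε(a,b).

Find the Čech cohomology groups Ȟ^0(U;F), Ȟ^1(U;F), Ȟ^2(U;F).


Ȟ^0(U;F) ≅ 0,  Ȟ^1(U;F) ≅ Z/2,  Ȟ^2(U;F) ≅ 0

nonempty intersections:
  W12={t13,t14,t21} W15={t1,t8,t9,t10} W23={t17,t20} W34={t7,t12,t22} W45={t4,t16}
C dims 5,5; δ0: rk 5, SNF 1^4·2
Ȟ^0: (5−5)−0=0 ⇒ 0
Ȟ^1: (5−0)−5=0 plus torsion [2] ⇒ Z/2
Ȟ^2: (0−0)−0=0 ⇒ 0


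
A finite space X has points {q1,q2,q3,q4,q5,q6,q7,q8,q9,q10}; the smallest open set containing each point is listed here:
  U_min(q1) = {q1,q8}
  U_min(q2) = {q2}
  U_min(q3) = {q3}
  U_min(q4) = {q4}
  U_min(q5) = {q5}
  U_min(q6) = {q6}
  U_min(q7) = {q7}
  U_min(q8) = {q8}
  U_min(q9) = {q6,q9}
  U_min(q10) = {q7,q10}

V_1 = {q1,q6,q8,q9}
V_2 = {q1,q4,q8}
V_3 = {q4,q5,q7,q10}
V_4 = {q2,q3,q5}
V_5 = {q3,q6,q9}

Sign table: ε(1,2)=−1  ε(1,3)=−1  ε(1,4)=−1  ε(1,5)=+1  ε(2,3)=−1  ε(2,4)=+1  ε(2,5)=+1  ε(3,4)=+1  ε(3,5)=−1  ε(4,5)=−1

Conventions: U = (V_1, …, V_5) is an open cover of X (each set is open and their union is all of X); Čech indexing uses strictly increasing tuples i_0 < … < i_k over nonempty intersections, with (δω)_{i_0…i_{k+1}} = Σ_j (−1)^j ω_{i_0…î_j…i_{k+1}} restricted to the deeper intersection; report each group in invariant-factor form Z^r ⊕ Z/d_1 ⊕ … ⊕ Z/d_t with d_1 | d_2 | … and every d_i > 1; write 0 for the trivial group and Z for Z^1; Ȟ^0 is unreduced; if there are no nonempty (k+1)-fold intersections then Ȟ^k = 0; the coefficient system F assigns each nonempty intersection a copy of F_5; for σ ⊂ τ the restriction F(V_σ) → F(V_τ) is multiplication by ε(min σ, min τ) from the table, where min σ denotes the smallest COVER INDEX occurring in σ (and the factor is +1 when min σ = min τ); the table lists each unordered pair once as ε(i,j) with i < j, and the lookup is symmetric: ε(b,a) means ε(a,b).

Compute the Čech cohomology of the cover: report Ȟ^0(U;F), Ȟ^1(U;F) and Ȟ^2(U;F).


nerve simplices:
  V12={q1,q8} V15={q6,q9} V23={q4} V34={q5} V45={q3}
C dims 5,5; δ0: rk_F5 5
degree 0: 5−5−0 = 0 → Ȟ^0 ≅ 0
degree 1: 5−0−5 = 0 → Ȟ^1 ≅ 0
degree 2: 0−0−0 = 0 → Ȟ^2 ≅ 0

Ȟ^0 ≅ 0; Ȟ^1 ≅ 0; Ȟ^2 ≅ 0


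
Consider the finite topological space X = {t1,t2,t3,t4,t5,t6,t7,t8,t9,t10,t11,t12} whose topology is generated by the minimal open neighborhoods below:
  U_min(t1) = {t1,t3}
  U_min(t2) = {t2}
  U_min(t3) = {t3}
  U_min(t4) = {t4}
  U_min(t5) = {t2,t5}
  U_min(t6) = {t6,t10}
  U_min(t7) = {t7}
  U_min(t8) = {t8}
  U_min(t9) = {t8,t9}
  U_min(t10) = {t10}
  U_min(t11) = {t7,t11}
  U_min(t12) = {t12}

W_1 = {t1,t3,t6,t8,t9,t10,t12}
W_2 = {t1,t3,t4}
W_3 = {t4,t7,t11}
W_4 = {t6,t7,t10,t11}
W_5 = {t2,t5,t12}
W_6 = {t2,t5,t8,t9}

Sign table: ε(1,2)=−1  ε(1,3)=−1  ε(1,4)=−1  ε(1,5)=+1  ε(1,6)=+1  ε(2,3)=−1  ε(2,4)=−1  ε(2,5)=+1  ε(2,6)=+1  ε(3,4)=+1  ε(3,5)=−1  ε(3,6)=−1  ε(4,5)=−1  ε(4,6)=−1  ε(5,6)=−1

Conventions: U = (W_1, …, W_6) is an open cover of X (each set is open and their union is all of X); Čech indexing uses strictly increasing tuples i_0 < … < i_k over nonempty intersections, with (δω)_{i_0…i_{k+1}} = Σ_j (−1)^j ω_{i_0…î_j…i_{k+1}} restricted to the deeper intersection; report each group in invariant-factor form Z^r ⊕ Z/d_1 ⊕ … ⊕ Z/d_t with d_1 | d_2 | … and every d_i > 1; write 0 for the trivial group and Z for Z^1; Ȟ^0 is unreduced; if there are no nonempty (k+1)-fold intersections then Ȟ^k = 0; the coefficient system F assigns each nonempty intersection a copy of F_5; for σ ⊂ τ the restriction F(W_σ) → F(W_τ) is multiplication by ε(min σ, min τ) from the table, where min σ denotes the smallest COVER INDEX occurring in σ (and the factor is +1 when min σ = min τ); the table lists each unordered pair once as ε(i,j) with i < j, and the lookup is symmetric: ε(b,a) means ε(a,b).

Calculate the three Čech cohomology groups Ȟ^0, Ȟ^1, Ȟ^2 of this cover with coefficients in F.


cover nerve:
  W12={t1,t3} W14={t6,t10} W15={t12} W16={t8,t9} W23={t4} W34={t7,t11} W56={t2,t5}
C dims 6,7; δ0: rk_F5 6
Ȟ^0: (6−6)−0=0 ⇒ 0
Ȟ^1: (7−0)−6=1 ⇒ Z/5
Ȟ^2: (0−0)−0=0 ⇒ 0

Ȟ^0 = 0; Ȟ^1 = Z/5; Ȟ^2 = 0


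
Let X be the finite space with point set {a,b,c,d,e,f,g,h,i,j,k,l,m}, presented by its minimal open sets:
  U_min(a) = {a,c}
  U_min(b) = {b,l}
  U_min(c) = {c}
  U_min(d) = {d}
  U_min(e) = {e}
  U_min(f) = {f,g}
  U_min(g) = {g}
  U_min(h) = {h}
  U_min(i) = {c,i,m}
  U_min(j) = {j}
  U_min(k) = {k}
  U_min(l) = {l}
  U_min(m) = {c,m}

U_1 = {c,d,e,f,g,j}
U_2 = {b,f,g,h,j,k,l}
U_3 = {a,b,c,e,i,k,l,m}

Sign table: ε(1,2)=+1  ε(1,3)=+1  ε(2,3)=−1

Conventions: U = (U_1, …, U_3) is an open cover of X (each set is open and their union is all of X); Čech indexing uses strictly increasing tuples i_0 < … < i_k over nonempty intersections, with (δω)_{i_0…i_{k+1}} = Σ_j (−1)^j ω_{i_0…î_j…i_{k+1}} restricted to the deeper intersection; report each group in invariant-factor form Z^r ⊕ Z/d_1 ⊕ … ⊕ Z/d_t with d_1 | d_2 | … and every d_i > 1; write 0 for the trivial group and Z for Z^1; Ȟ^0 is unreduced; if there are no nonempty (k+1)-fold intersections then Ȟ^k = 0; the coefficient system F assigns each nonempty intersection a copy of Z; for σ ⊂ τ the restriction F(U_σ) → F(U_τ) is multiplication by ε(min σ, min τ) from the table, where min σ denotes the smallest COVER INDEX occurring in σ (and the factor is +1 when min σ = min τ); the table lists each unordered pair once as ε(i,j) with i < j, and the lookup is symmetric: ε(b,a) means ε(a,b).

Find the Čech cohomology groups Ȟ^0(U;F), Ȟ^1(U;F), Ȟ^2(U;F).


nonempty intersections:
  U12={f,g,j} U13={c,e} U23={b,k,l}
C dims 3,3; δ0: rk 3, SNF 1^2·2
Ȟ^0: (3−3)−0=0 ⇒ 0
Ȟ^1: (3−0)−3=0 plus torsion [2] ⇒ Z/2
Ȟ^2: (0−0)−0=0 ⇒ 0

Ȟ^0 = 0, Ȟ^1 = Z/2 and Ȟ^2 = 0


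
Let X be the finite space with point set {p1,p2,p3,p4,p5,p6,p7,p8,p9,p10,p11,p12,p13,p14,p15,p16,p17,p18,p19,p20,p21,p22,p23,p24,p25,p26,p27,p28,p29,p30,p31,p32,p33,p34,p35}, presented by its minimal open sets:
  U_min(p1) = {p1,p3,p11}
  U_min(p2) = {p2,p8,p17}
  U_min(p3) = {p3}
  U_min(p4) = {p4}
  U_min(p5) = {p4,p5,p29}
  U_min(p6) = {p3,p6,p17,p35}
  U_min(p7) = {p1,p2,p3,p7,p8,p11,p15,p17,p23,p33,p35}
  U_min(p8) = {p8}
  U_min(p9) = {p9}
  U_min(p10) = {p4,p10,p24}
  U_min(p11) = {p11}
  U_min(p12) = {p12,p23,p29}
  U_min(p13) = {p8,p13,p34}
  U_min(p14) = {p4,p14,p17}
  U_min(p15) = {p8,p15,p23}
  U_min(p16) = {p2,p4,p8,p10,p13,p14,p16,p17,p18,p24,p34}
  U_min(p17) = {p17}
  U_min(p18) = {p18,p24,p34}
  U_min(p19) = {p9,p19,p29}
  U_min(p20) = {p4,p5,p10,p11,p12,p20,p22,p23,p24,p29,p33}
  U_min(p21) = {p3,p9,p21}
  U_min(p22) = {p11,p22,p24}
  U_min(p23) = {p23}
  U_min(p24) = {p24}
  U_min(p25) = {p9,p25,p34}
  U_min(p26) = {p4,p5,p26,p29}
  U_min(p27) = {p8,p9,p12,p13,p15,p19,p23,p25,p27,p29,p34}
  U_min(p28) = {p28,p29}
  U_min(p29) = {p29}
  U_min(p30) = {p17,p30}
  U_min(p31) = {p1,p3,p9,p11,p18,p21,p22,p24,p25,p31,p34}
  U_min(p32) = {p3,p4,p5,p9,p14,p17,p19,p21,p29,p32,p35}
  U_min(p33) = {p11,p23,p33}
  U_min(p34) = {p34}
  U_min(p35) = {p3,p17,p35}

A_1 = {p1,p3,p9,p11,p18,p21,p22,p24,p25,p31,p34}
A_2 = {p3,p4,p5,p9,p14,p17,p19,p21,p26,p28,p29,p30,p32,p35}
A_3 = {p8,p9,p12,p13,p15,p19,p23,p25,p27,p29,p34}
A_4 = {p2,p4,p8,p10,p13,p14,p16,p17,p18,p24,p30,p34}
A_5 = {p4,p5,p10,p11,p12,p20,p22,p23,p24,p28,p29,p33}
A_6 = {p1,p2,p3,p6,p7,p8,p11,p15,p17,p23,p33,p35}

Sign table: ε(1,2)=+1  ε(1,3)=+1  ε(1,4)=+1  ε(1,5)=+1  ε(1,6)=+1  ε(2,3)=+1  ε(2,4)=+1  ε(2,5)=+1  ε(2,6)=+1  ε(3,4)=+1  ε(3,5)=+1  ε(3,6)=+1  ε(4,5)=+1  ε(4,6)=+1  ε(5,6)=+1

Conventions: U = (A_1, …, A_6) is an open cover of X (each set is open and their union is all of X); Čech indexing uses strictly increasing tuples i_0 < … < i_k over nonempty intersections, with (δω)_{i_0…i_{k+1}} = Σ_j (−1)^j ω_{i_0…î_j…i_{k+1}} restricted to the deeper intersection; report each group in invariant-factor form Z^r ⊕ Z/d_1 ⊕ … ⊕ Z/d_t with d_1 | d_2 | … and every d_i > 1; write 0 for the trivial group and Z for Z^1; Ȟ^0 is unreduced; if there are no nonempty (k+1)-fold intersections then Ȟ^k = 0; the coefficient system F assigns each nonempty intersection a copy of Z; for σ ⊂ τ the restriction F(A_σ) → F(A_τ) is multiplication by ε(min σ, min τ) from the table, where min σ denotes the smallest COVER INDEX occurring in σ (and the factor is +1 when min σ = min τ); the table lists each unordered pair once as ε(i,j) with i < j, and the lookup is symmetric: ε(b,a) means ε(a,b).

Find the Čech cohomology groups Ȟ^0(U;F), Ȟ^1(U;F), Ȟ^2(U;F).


nerve simplices:
  A12={p3,p9,p21} A13={p9,p25,p34} A14={p18,p24,p34} A15={p11,p22,p24} A16={p1,p3,p11} A23={p9,p19,p29} A24={p4,p14,p17,p30} A25={p4,p5,p28,p29} A26={p3,p17,p35} A34={p8,p13,p34} A35={p12,p23,p29} A36={p8,p15,p23} A45={p4,p10,p24} A46={p2,p8,p17} A56={p11,p23,p33}
  A123={p9} A126={p3} A134={p34} A145={p24} A156={p11} A235={p29} A245={p4} A246={p17} A346={p8} A356={p23}
C dims 6,15,10; δ0: rk 5, SNF 1^5; δ1: rk 10, SNF 1^9·2
degree 0: 6−5−0 = 1 → Ȟ^0 ≅ Z
degree 1: 15−10−5 = 0 → Ȟ^1 ≅ 0
degree 2: 10−0−10 = 0 plus torsion [2] → Ȟ^2 ≅ Z/2

Ȟ^0(U;F) ≅ Z; Ȟ^1(U;F) ≅ 0; Ȟ^2(U;F) ≅ Z/2


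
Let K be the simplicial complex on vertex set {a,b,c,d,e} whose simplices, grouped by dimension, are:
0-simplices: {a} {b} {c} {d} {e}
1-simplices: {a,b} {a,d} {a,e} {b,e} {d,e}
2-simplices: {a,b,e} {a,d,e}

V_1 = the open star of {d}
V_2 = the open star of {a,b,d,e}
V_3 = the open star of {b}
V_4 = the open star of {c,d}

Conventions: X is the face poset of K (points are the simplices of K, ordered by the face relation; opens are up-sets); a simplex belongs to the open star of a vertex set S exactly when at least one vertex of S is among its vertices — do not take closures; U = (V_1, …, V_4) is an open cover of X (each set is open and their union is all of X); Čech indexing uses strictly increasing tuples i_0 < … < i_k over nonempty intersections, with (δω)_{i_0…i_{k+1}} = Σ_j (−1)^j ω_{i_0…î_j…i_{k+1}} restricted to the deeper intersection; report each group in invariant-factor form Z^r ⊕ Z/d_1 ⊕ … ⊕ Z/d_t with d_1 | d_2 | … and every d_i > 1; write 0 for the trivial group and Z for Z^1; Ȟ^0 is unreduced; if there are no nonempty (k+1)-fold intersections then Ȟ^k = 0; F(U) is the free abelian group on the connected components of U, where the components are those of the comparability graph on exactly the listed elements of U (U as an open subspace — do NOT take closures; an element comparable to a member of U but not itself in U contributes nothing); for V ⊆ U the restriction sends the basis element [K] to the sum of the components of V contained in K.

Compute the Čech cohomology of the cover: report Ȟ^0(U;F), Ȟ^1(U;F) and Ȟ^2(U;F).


nonempty intersections:
  V1={{d},{a,d},{d,e},{a,d,e}} V2={{a},{b},{d},{e},{a,b},{a,d},{a,e},{b,e},{d,e},{a,b,e},{a,d,e}} V3={{b},{a,b},{b,e},{a,b,e}} V4={{c},{d},{a,d},{d,e},{a,d,e}}
  V12={{d},{a,d},{d,e},{a,d,e}} V14={{d},{a,d},{d,e},{a,d,e}} V23={{b},{a,b},{b,e},{a,b,e}} V24={{d},{a,d},{d,e},{a,d,e}}
  V124={{d},{a,d},{d,e},{a,d,e}}
components per intersection:
  V1: {{d},{a,d},{d,e},{a,d,e}}
  V2: {{a},{b},{d},{e},{a,b},{a,d},{a,e},{b,e},{d,e},{a,b,e},{a,d,e}}
  V3: {{b},{a,b},{b,e},{a,b,e}}
  V4: {{c}} {{d},{a,d},{d,e},{a,d,e}}
  V12: {{d},{a,d},{d,e},{a,d,e}}
  V14: {{d},{a,d},{d,e},{a,d,e}}
  V23: {{b},{a,b},{b,e},{a,b,e}}
  V24: {{d},{a,d},{d,e},{a,d,e}}
  V124: {{d},{a,d},{d,e},{a,d,e}}
C dims 5,4,1; δ0: rk 3, SNF 1^3; δ1: rk 1, SNF 1^1
Ȟ^0: (5−3)−0=2 ⇒ Z^2
Ȟ^1: (4−1)−3=0 ⇒ 0
Ȟ^2: (1−0)−1=0 ⇒ 0

Ȟ^0 ≅ Z^2; Ȟ^1 ≅ 0; Ȟ^2 ≅ 0


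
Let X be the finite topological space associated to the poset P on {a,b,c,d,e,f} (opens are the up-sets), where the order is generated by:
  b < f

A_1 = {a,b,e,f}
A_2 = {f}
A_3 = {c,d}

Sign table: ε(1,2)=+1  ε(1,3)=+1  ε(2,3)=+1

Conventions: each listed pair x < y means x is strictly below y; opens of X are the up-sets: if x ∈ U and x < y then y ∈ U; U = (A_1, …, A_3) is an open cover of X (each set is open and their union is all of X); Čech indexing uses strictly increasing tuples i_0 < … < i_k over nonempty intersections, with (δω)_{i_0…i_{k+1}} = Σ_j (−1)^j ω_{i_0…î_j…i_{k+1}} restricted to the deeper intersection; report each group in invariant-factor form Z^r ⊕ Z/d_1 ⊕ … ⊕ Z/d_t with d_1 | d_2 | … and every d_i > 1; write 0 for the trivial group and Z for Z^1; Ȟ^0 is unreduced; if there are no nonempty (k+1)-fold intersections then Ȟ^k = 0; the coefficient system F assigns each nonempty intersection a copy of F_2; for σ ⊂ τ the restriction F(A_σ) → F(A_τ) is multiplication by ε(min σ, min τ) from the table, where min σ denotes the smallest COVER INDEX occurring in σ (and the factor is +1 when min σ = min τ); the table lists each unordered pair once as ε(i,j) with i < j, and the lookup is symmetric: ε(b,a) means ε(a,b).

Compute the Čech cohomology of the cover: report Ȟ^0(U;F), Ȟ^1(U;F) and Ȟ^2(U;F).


intersection data:
  A12={f}
C dims 3,1; δ0: rk_F2 1
Ȟ^0 = (3 − 1) − 0 = 2, so Ȟ^0 ≅ Z/2 ⊕ Z/2
Ȟ^1 = (1 − 0) − 1 = 0, so Ȟ^1 ≅ 0
Ȟ^2 = (0 − 0) − 0 = 0, so Ȟ^2 ≅ 0

Ȟ^0 = Z/2 ⊕ Z/2,  Ȟ^1 = 0,  Ȟ^2 = 0


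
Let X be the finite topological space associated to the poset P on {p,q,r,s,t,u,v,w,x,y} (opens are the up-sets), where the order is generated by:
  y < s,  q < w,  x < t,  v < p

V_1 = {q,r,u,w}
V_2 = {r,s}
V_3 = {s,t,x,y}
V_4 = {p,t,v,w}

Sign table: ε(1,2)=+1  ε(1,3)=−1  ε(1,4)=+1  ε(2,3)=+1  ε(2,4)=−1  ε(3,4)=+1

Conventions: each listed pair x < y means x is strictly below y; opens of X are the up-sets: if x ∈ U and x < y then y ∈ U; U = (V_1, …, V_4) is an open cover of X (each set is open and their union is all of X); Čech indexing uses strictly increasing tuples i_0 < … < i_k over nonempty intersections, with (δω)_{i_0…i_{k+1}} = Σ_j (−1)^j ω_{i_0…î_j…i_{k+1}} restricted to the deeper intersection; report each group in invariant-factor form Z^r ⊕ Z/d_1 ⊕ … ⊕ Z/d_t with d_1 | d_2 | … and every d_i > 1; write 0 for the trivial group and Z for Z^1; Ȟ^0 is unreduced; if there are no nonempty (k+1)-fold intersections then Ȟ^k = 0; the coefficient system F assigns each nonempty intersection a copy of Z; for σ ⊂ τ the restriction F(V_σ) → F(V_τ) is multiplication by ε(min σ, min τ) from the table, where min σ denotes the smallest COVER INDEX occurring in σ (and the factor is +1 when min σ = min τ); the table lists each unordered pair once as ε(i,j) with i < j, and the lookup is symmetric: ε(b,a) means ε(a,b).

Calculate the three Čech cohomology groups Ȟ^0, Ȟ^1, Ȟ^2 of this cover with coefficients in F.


Ȟ^0 ≅ Z,  Ȟ^1 ≅ Z,  Ȟ^2 ≅ 0

nonempty intersections:
  V12={r} V14={w} V23={s} V34={t}
C dims 4,4; δ0: rk 3, SNF 1^3
Ȟ^0: (4−3)−0=1 ⇒ Z
Ȟ^1: (4−0)−3=1 ⇒ Z
Ȟ^2: (0−0)−0=0 ⇒ 0


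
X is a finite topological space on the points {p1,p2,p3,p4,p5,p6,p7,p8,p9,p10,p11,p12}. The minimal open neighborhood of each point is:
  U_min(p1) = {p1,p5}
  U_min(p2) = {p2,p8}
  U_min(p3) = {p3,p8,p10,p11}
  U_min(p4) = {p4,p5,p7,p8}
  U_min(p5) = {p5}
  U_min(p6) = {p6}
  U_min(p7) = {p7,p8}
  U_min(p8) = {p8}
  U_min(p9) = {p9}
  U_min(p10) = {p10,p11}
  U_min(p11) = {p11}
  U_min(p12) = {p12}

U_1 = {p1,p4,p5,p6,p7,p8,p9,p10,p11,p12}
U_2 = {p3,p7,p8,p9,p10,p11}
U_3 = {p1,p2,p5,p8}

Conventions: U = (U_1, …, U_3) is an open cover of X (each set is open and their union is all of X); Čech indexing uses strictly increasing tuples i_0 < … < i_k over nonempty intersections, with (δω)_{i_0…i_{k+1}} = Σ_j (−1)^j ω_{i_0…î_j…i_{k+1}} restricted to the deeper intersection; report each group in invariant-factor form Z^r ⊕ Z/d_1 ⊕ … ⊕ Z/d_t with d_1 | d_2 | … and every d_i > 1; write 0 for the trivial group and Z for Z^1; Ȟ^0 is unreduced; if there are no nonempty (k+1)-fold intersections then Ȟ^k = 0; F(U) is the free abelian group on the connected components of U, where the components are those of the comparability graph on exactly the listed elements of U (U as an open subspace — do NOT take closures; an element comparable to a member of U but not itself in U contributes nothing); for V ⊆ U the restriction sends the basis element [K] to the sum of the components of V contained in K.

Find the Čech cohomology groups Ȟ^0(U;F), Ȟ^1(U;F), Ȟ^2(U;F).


nonempty intersections:
  U12={p7,p8,p9,p10,p11} U13={p1,p5,p8} U23={p8}
  U123={p8}
components per intersection:
  U1: {p1,p4,p5,p7,p8} {p6} {p9} {p10,p11} {p12}
  U2: {p3,p7,p8,p10,p11} {p9}
  U3: {p1,p5} {p2,p8}
  U12: {p7,p8} {p9} {p10,p11}
  U13: {p1,p5} {p8}
  U23: {p8}
  U123: {p8}
C dims 9,6,1; δ0: rk 5, SNF 1^5; δ1: rk 1, SNF 1^1
Ȟ^0: (9−5)−0=4 ⇒ Z^4
Ȟ^1: (6−1)−5=0 ⇒ 0
Ȟ^2: (1−0)−1=0 ⇒ 0

Ȟ^0 = Z^4, Ȟ^1 = 0, Ȟ^2 = 0


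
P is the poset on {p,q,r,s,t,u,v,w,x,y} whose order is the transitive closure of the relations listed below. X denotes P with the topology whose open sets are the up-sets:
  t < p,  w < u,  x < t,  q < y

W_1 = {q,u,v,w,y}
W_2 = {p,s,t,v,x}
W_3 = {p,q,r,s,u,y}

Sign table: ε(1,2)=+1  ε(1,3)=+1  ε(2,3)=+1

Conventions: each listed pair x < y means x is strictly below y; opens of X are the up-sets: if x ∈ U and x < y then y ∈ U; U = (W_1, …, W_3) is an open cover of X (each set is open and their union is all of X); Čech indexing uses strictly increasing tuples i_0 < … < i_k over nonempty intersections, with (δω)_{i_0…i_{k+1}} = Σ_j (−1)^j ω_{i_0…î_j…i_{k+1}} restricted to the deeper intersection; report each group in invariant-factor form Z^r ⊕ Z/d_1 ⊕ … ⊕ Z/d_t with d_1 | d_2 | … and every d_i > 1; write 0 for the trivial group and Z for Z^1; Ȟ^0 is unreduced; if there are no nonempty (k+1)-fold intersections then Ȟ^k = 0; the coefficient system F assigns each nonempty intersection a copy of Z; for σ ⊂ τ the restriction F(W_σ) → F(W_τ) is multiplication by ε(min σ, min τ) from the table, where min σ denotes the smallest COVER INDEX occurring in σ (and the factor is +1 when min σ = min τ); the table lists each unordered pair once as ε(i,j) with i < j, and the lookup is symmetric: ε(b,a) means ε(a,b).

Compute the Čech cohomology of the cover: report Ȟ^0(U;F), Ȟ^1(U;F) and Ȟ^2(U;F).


Ȟ^0(U;F) ≅ Z,  Ȟ^1(U;F) ≅ Z,  Ȟ^2(U;F) ≅ 0

nerve of the cover:
  W12={v} W13={q,u,y} W23={p,s}
C dims 3,3; δ0: rk 2, SNF 1^2
Ȟ^0 = (3 − 2) − 0 = 1, so Ȟ^0 ≅ Z
Ȟ^1 = (3 − 0) − 2 = 1, so Ȟ^1 ≅ Z
Ȟ^2 = (0 − 0) − 0 = 0, so Ȟ^2 ≅ 0
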